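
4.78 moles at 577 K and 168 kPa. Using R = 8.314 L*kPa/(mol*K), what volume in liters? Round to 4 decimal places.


PV = nRT, solve for V = nRT / P.
nRT = 4.78 * 8.314 * 577 = 22930.5108
V = 22930.5108 / 168
V = 136.49113571 L, rounded to 4 dp:

136.4911 L


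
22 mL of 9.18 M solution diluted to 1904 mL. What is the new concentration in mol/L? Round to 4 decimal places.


Dilution: M1*V1 = M2*V2, solve for M2.
M2 = M1*V1 / V2
M2 = 9.18 * 22 / 1904
M2 = 201.96 / 1904
M2 = 0.10607143 mol/L, rounded to 4 dp:

0.1061 mol/L


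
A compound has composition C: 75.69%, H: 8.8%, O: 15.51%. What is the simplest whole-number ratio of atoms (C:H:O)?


Assume 100 g of compound, divide each mass% by atomic mass to get moles, then normalize by the smallest to get a raw atom ratio.
Moles per 100 g: C: 75.69/12.011 = 6.3017, H: 8.8/1.008 = 8.7302, O: 15.51/15.999 = 0.9694
Raw ratio (divide by min = 0.9694): C: 6.5, H: 9.005, O: 1.0
Multiply by 2 to clear fractions: C: 13.001 ~= 13, H: 18.011 ~= 18, O: 2.0 ~= 2
Reduce by GCD to get the simplest whole-number ratio:

13:18:2


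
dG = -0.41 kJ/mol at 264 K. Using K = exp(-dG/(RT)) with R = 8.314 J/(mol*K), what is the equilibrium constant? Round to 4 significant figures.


dG is in kJ/mol; multiply by 1000 to match R in J/(mol*K).
RT = 8.314 * 264 = 2194.896 J/mol
exponent = -dG*1000 / (RT) = -(-0.41*1000) / 2194.896 = 0.18679701
K = exp(0.18679701)
K = 1.2053826, rounded to 4 significant figures:

1.205


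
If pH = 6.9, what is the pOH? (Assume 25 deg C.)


At 25 deg C, pH + pOH = 14.
pOH = 14 - pH = 14 - 6.9
pOH = 7.1:

7.10


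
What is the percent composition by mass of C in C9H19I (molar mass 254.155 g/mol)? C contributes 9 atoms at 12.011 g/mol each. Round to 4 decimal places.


pct = 100 * (n_elem * M_elem) / M_total
mass_contribution = 9 * 12.011 = 108.099 g/mol
pct = 100 * 108.099 / 254.155
pct = 42.53270642 %, rounded to 4 dp:

42.5327 %


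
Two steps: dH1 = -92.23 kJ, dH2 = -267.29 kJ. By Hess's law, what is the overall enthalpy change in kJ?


Hess's law: enthalpy is a state function, so add the step enthalpies.
dH_total = dH1 + dH2 = -92.23 + (-267.29)
dH_total = -359.52 kJ:

-359.52 kJ


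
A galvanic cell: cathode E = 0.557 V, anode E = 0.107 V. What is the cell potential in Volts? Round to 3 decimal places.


Standard cell potential: E_cell = E_cathode - E_anode.
E_cell = 0.557 - (0.107)
E_cell = 0.45 V, rounded to 3 dp:

0.450 V


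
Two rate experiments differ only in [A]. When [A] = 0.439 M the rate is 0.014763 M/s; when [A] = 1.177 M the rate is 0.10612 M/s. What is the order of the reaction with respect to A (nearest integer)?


Rate is proportional to [A]^n, so rate2/rate1 = ([A]2/[A]1)^n. Take logs to solve for n.
rate2/rate1 = 0.10612 / 0.014763 = 7.1882
[A]2/[A]1 = 1.177 / 0.439 = 2.6811
n = ln(7.1882) / ln(2.6811) = 2.0
Nearest integer order:

2


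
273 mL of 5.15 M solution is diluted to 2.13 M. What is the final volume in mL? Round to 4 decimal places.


Dilution: M1*V1 = M2*V2, solve for V2.
V2 = M1*V1 / M2
V2 = 5.15 * 273 / 2.13
V2 = 1405.95 / 2.13
V2 = 660.07042254 mL, rounded to 4 dp:

660.0704 mL


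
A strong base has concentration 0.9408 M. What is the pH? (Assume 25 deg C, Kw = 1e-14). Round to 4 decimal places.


A strong base dissociates completely, so [OH-] equals the given concentration.
pOH = -log10([OH-]) = -log10(0.9408) = 0.026503
pH = 14 - pOH = 14 - 0.026503
pH = 13.973497, rounded to 4 dp:

13.9735


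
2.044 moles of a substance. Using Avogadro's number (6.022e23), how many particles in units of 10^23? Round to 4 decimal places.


N = n * NA, then divide by 1e23 for the requested units.
N / 1e23 = n * 6.022
N / 1e23 = 2.044 * 6.022
N / 1e23 = 12.308968, rounded to 4 dp:

12.3090


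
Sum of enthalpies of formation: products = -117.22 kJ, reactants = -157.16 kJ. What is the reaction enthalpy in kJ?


dH_rxn = sum(dH_f products) - sum(dH_f reactants)
dH_rxn = -117.22 - (-157.16)
dH_rxn = 39.94 kJ:

39.94 kJ


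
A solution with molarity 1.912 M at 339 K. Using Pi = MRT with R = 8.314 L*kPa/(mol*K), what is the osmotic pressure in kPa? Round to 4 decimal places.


Osmotic pressure (van't Hoff): Pi = M*R*T.
RT = 8.314 * 339 = 2818.446
Pi = 1.912 * 2818.446
Pi = 5388.868752 kPa, rounded to 4 dp:

5388.8688 kPa


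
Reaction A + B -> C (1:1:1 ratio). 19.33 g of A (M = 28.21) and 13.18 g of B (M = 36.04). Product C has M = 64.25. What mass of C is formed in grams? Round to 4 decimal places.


Find moles of each reactant; the smaller value is the limiting reagent in a 1:1:1 reaction, so moles_C equals moles of the limiter.
n_A = mass_A / M_A = 19.33 / 28.21 = 0.685218 mol
n_B = mass_B / M_B = 13.18 / 36.04 = 0.365705 mol
Limiting reagent: B (smaller), n_limiting = 0.365705 mol
mass_C = n_limiting * M_C = 0.365705 * 64.25
mass_C = 23.49654625 g, rounded to 4 dp:

23.4965 g


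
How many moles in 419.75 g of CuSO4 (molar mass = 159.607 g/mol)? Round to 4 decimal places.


n = mass / M
n = 419.75 / 159.607
n = 2.62989718 mol, rounded to 4 dp:

2.6299 mol


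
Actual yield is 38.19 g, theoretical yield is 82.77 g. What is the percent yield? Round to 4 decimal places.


% yield = 100 * actual / theoretical
% yield = 100 * 38.19 / 82.77
% yield = 46.13990576 %, rounded to 4 dp:

46.1399 %


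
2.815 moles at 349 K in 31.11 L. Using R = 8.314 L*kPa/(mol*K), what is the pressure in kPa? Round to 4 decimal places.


PV = nRT, solve for P = nRT / V.
nRT = 2.815 * 8.314 * 349 = 8167.9646
P = 8167.9646 / 31.11
P = 262.55109611 kPa, rounded to 4 dp:

262.5511 kPa


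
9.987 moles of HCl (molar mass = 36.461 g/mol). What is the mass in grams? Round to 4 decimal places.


mass = n * M
mass = 9.987 * 36.461
mass = 364.136007 g, rounded to 4 dp:

364.1360 g


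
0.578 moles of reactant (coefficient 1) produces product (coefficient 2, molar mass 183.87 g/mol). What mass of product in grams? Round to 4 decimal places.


Use the coefficient ratio to convert reactant moles to product moles, then multiply by the product's molar mass.
moles_P = moles_R * (coeff_P / coeff_R) = 0.578 * (2/1) = 1.156
mass_P = moles_P * M_P = 1.156 * 183.87
mass_P = 212.55372 g, rounded to 4 dp:

212.5537 g


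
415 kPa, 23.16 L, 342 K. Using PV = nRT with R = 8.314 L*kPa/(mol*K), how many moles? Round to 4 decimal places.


PV = nRT, solve for n = PV / (RT).
PV = 415 * 23.16 = 9611.4
RT = 8.314 * 342 = 2843.388
n = 9611.4 / 2843.388
n = 3.38026326 mol, rounded to 4 dp:

3.3803 mol


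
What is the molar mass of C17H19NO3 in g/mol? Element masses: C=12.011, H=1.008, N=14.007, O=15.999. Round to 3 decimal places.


M = sum(count * atomic_mass) over atoms.
M = 17*12.011 + 19*1.008 + 1*14.007 + 3*15.999
M = 204.187 + 19.152 + 14.007 + 47.997
M = 285.343 g/mol, rounded to 3 dp:

285.343 g/mol


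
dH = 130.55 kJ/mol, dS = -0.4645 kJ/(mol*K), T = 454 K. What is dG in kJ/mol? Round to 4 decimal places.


Gibbs: dG = dH - T*dS (consistent units, dS already in kJ/(mol*K)).
T*dS = 454 * -0.4645 = -210.883
dG = 130.55 - (-210.883)
dG = 341.433 kJ/mol, rounded to 4 dp:

341.4330 kJ/mol


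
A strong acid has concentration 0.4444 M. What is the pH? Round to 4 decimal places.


A strong acid dissociates completely, so [H+] equals the given concentration.
pH = -log10([H+]) = -log10(0.4444)
pH = 0.35222595, rounded to 4 dp:

0.3522


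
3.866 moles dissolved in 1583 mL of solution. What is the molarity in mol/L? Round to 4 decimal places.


Convert volume to liters: V_L = V_mL / 1000.
V_L = 1583 / 1000 = 1.583 L
M = n / V_L = 3.866 / 1.583
M = 2.44219836 mol/L, rounded to 4 dp:

2.4422 mol/L


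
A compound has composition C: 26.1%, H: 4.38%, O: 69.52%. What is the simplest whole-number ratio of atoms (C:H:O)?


Assume 100 g of compound, divide each mass% by atomic mass to get moles, then normalize by the smallest to get a raw atom ratio.
Moles per 100 g: C: 26.1/12.011 = 2.173, H: 4.38/1.008 = 4.3452, O: 69.52/15.999 = 4.3453
Raw ratio (divide by min = 2.173): C: 1.0, H: 2.0, O: 2.0
Multiply by 1 to clear fractions: C: 1.0 ~= 1, H: 2.0 ~= 2, O: 2.0 ~= 2
Reduce by GCD to get the simplest whole-number ratio:

1:2:2


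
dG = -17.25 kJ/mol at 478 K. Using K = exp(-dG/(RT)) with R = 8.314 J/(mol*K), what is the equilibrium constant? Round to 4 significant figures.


dG is in kJ/mol; multiply by 1000 to match R in J/(mol*K).
RT = 8.314 * 478 = 3974.092 J/mol
exponent = -dG*1000 / (RT) = -(-17.25*1000) / 3974.092 = 4.34061416
K = exp(4.34061416)
K = 76.754665, rounded to 4 significant figures:

76.75


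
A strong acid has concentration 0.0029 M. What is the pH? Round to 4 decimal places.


A strong acid dissociates completely, so [H+] equals the given concentration.
pH = -log10([H+]) = -log10(0.0029)
pH = 2.537602, rounded to 4 dp:

2.5376


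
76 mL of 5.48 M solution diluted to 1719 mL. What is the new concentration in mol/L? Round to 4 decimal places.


Dilution: M1*V1 = M2*V2, solve for M2.
M2 = M1*V1 / V2
M2 = 5.48 * 76 / 1719
M2 = 416.48 / 1719
M2 = 0.2422804 mol/L, rounded to 4 dp:

0.2423 mol/L


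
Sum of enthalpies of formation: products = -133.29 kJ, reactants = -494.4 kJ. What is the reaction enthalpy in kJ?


dH_rxn = sum(dH_f products) - sum(dH_f reactants)
dH_rxn = -133.29 - (-494.4)
dH_rxn = 361.11 kJ:

361.11 kJ


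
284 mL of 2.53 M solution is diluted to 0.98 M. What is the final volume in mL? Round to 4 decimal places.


Dilution: M1*V1 = M2*V2, solve for V2.
V2 = M1*V1 / M2
V2 = 2.53 * 284 / 0.98
V2 = 718.52 / 0.98
V2 = 733.18367347 mL, rounded to 4 dp:

733.1837 mL


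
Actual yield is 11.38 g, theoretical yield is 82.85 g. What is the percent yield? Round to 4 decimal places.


% yield = 100 * actual / theoretical
% yield = 100 * 11.38 / 82.85
% yield = 13.73566687 %, rounded to 4 dp:

13.7357 %


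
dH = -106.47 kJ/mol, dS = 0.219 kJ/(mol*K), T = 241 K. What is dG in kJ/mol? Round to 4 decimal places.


Gibbs: dG = dH - T*dS (consistent units, dS already in kJ/(mol*K)).
T*dS = 241 * 0.219 = 52.779
dG = -106.47 - (52.779)
dG = -159.249 kJ/mol, rounded to 4 dp:

-159.2490 kJ/mol


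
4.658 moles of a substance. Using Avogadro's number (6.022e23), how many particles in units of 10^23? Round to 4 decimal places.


N = n * NA, then divide by 1e23 for the requested units.
N / 1e23 = n * 6.022
N / 1e23 = 4.658 * 6.022
N / 1e23 = 28.050476, rounded to 4 dp:

28.0505


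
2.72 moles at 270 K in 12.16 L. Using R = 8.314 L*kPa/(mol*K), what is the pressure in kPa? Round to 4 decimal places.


PV = nRT, solve for P = nRT / V.
nRT = 2.72 * 8.314 * 270 = 6105.8016
P = 6105.8016 / 12.16
P = 502.12184211 kPa, rounded to 4 dp:

502.1218 kPa


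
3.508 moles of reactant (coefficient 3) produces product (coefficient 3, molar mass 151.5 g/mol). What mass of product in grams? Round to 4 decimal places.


Use the coefficient ratio to convert reactant moles to product moles, then multiply by the product's molar mass.
moles_P = moles_R * (coeff_P / coeff_R) = 3.508 * (3/3) = 3.508
mass_P = moles_P * M_P = 3.508 * 151.5
mass_P = 531.462 g, rounded to 4 dp:

531.4620 g


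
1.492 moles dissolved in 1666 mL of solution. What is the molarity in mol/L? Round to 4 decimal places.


Convert volume to liters: V_L = V_mL / 1000.
V_L = 1666 / 1000 = 1.666 L
M = n / V_L = 1.492 / 1.666
M = 0.89555822 mol/L, rounded to 4 dp:

0.8956 mol/L


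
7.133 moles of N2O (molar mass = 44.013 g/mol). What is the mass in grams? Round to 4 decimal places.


mass = n * M
mass = 7.133 * 44.013
mass = 313.944729 g, rounded to 4 dp:

313.9447 g


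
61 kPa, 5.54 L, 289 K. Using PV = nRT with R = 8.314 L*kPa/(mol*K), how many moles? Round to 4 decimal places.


PV = nRT, solve for n = PV / (RT).
PV = 61 * 5.54 = 337.94
RT = 8.314 * 289 = 2402.746
n = 337.94 / 2402.746
n = 0.14064741 mol, rounded to 4 dp:

0.1406 mol


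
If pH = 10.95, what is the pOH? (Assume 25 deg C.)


At 25 deg C, pH + pOH = 14.
pOH = 14 - pH = 14 - 10.95
pOH = 3.05:

3.05


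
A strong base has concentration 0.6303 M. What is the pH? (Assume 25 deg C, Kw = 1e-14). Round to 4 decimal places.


A strong base dissociates completely, so [OH-] equals the given concentration.
pOH = -log10([OH-]) = -log10(0.6303) = 0.200453
pH = 14 - pOH = 14 - 0.200453
pH = 13.799547, rounded to 4 dp:

13.7995


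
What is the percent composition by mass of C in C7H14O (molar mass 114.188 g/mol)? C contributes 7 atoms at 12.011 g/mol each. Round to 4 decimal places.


pct = 100 * (n_elem * M_elem) / M_total
mass_contribution = 7 * 12.011 = 84.077 g/mol
pct = 100 * 84.077 / 114.188
pct = 73.63032893 %, rounded to 4 dp:

73.6303 %


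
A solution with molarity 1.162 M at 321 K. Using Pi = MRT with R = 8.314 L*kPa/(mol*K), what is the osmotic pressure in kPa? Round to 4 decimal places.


Osmotic pressure (van't Hoff): Pi = M*R*T.
RT = 8.314 * 321 = 2668.794
Pi = 1.162 * 2668.794
Pi = 3101.138628 kPa, rounded to 4 dp:

3101.1386 kPa


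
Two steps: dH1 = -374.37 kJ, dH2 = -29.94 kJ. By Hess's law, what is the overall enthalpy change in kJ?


Hess's law: enthalpy is a state function, so add the step enthalpies.
dH_total = dH1 + dH2 = -374.37 + (-29.94)
dH_total = -404.31 kJ:

-404.31 kJ


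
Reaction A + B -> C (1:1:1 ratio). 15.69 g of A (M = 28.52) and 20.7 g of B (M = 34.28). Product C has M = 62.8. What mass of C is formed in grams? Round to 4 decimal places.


Find moles of each reactant; the smaller value is the limiting reagent in a 1:1:1 reaction, so moles_C equals moles of the limiter.
n_A = mass_A / M_A = 15.69 / 28.52 = 0.55014 mol
n_B = mass_B / M_B = 20.7 / 34.28 = 0.603851 mol
Limiting reagent: A (smaller), n_limiting = 0.55014 mol
mass_C = n_limiting * M_C = 0.55014 * 62.8
mass_C = 34.548792 g, rounded to 4 dp:

34.5488 g


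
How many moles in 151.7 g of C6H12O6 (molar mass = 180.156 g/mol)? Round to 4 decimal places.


n = mass / M
n = 151.7 / 180.156
n = 0.842048 mol, rounded to 4 dp:

0.8420 mol


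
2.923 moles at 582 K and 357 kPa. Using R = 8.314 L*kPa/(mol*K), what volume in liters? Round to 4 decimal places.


PV = nRT, solve for V = nRT / P.
nRT = 2.923 * 8.314 * 582 = 14143.6604
V = 14143.6604 / 357
V = 39.61809636 L, rounded to 4 dp:

39.6181 L


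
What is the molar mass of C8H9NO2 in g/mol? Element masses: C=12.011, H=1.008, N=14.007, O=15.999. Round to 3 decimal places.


M = sum(count * atomic_mass) over atoms.
M = 8*12.011 + 9*1.008 + 1*14.007 + 2*15.999
M = 96.088 + 9.072 + 14.007 + 31.998
M = 151.165 g/mol, rounded to 3 dp:

151.165 g/mol


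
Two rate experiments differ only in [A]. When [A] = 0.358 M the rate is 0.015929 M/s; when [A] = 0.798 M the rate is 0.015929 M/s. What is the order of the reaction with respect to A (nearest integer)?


Rate is proportional to [A]^n, so rate2/rate1 = ([A]2/[A]1)^n. Take logs to solve for n.
rate2/rate1 = 0.015929 / 0.015929 = 1.0
[A]2/[A]1 = 0.798 / 0.358 = 2.2291
n = ln(1.0) / ln(2.2291) = 0.0
Nearest integer order:

0


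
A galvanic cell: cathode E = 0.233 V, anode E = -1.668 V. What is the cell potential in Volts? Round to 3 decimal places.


Standard cell potential: E_cell = E_cathode - E_anode.
E_cell = 0.233 - (-1.668)
E_cell = 1.901 V, rounded to 3 dp:

1.901 V


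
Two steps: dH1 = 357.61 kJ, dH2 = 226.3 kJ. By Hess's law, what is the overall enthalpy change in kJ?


Hess's law: enthalpy is a state function, so add the step enthalpies.
dH_total = dH1 + dH2 = 357.61 + (226.3)
dH_total = 583.91 kJ:

583.91 kJ


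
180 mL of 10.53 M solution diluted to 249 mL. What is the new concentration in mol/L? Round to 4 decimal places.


Dilution: M1*V1 = M2*V2, solve for M2.
M2 = M1*V1 / V2
M2 = 10.53 * 180 / 249
M2 = 1895.4 / 249
M2 = 7.61204819 mol/L, rounded to 4 dp:

7.6120 mol/L


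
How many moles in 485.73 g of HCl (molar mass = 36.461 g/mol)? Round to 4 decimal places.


n = mass / M
n = 485.73 / 36.461
n = 13.3219056 mol, rounded to 4 dp:

13.3219 mol


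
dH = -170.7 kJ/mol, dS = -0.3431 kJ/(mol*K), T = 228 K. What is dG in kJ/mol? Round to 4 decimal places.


Gibbs: dG = dH - T*dS (consistent units, dS already in kJ/(mol*K)).
T*dS = 228 * -0.3431 = -78.2268
dG = -170.7 - (-78.2268)
dG = -92.4732 kJ/mol, rounded to 4 dp:

-92.4732 kJ/mol


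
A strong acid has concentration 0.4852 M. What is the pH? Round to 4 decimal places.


A strong acid dissociates completely, so [H+] equals the given concentration.
pH = -log10([H+]) = -log10(0.4852)
pH = 0.31407921, rounded to 4 dp:

0.3141


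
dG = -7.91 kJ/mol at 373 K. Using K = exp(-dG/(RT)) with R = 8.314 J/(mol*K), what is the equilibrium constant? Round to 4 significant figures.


dG is in kJ/mol; multiply by 1000 to match R in J/(mol*K).
RT = 8.314 * 373 = 3101.122 J/mol
exponent = -dG*1000 / (RT) = -(-7.91*1000) / 3101.122 = 2.55068972
K = exp(2.55068972)
K = 12.81594, rounded to 4 significant figures:

12.82


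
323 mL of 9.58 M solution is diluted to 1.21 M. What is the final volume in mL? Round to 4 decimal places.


Dilution: M1*V1 = M2*V2, solve for V2.
V2 = M1*V1 / M2
V2 = 9.58 * 323 / 1.21
V2 = 3094.34 / 1.21
V2 = 2557.30578512 mL, rounded to 4 dp:

2557.3058 mL


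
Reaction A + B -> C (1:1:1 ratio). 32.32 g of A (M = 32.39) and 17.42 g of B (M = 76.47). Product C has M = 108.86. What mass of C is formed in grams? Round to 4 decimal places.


Find moles of each reactant; the smaller value is the limiting reagent in a 1:1:1 reaction, so moles_C equals moles of the limiter.
n_A = mass_A / M_A = 32.32 / 32.39 = 0.997839 mol
n_B = mass_B / M_B = 17.42 / 76.47 = 0.227802 mol
Limiting reagent: B (smaller), n_limiting = 0.227802 mol
mass_C = n_limiting * M_C = 0.227802 * 108.86
mass_C = 24.79852572 g, rounded to 4 dp:

24.7985 g


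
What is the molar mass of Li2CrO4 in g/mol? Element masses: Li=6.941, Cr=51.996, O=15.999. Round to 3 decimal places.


M = sum(count * atomic_mass) over atoms.
M = 2*6.941 + 1*51.996 + 4*15.999
M = 13.882 + 51.996 + 63.996
M = 129.874 g/mol, rounded to 3 dp:

129.874 g/mol


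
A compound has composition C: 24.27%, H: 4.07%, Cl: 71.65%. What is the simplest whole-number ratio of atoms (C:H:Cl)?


Assume 100 g of compound, divide each mass% by atomic mass to get moles, then normalize by the smallest to get a raw atom ratio.
Moles per 100 g: C: 24.27/12.011 = 2.0206, H: 4.07/1.008 = 4.0377, Cl: 71.65/35.453 = 2.021
Raw ratio (divide by min = 2.0206): C: 1.0, H: 1.998, Cl: 1.0
Multiply by 1 to clear fractions: C: 1.0 ~= 1, H: 1.998 ~= 2, Cl: 1.0 ~= 1
Reduce by GCD to get the simplest whole-number ratio:

1:2:1


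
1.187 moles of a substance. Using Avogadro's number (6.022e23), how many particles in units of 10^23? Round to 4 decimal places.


N = n * NA, then divide by 1e23 for the requested units.
N / 1e23 = n * 6.022
N / 1e23 = 1.187 * 6.022
N / 1e23 = 7.148114, rounded to 4 dp:

7.1481


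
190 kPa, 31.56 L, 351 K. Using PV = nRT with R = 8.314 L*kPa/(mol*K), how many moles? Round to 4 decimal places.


PV = nRT, solve for n = PV / (RT).
PV = 190 * 31.56 = 5996.4
RT = 8.314 * 351 = 2918.214
n = 5996.4 / 2918.214
n = 2.05481846 mol, rounded to 4 dp:

2.0548 mol


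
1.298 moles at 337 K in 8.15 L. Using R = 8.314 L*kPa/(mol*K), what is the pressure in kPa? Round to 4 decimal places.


PV = nRT, solve for P = nRT / V.
nRT = 1.298 * 8.314 * 337 = 3636.7598
P = 3636.7598 / 8.15
P = 446.22819632 kPa, rounded to 4 dp:

446.2282 kPa


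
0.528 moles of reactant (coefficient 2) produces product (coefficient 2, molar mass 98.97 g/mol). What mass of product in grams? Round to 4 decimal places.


Use the coefficient ratio to convert reactant moles to product moles, then multiply by the product's molar mass.
moles_P = moles_R * (coeff_P / coeff_R) = 0.528 * (2/2) = 0.528
mass_P = moles_P * M_P = 0.528 * 98.97
mass_P = 52.25616 g, rounded to 4 dp:

52.2562 g


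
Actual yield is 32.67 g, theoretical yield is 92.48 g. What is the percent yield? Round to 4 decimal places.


% yield = 100 * actual / theoretical
% yield = 100 * 32.67 / 92.48
% yield = 35.32655709 %, rounded to 4 dp:

35.3266 %


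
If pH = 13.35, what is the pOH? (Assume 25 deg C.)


At 25 deg C, pH + pOH = 14.
pOH = 14 - pH = 14 - 13.35
pOH = 0.65:

0.65


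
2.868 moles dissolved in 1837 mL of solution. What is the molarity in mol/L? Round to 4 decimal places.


Convert volume to liters: V_L = V_mL / 1000.
V_L = 1837 / 1000 = 1.837 L
M = n / V_L = 2.868 / 1.837
M = 1.56124115 mol/L, rounded to 4 dp:

1.5612 mol/L


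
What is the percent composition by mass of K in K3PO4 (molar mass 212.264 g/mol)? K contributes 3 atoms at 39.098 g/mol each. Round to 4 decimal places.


pct = 100 * (n_elem * M_elem) / M_total
mass_contribution = 3 * 39.098 = 117.294 g/mol
pct = 100 * 117.294 / 212.264
pct = 55.25854596 %, rounded to 4 dp:

55.2585 %


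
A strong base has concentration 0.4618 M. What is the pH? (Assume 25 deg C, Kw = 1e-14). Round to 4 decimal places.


A strong base dissociates completely, so [OH-] equals the given concentration.
pOH = -log10([OH-]) = -log10(0.4618) = 0.335546
pH = 14 - pOH = 14 - 0.335546
pH = 13.664454, rounded to 4 dp:

13.6645


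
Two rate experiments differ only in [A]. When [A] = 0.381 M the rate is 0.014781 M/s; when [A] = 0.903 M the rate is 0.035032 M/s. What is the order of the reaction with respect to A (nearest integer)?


Rate is proportional to [A]^n, so rate2/rate1 = ([A]2/[A]1)^n. Take logs to solve for n.
rate2/rate1 = 0.035032 / 0.014781 = 2.3701
[A]2/[A]1 = 0.903 / 0.381 = 2.3701
n = ln(2.3701) / ln(2.3701) = 1.0
Nearest integer order:

1


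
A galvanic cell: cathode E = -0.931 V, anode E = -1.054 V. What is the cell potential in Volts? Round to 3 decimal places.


Standard cell potential: E_cell = E_cathode - E_anode.
E_cell = -0.931 - (-1.054)
E_cell = 0.123 V, rounded to 3 dp:

0.123 V


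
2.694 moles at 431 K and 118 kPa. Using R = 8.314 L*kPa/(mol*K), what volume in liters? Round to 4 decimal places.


PV = nRT, solve for V = nRT / P.
nRT = 2.694 * 8.314 * 431 = 9653.5018
V = 9653.5018 / 118
V = 81.80933729 L, rounded to 4 dp:

81.8093 L


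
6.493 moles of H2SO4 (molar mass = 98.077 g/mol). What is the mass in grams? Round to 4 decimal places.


mass = n * M
mass = 6.493 * 98.077
mass = 636.813961 g, rounded to 4 dp:

636.8140 g


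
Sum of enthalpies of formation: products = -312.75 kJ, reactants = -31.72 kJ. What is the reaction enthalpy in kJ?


dH_rxn = sum(dH_f products) - sum(dH_f reactants)
dH_rxn = -312.75 - (-31.72)
dH_rxn = -281.03 kJ:

-281.03 kJ


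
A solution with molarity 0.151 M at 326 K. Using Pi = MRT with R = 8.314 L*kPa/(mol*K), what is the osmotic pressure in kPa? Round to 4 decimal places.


Osmotic pressure (van't Hoff): Pi = M*R*T.
RT = 8.314 * 326 = 2710.364
Pi = 0.151 * 2710.364
Pi = 409.264964 kPa, rounded to 4 dp:

409.2650 kPa


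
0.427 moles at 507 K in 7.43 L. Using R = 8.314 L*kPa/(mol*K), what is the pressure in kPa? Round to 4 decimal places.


PV = nRT, solve for P = nRT / V.
nRT = 0.427 * 8.314 * 507 = 1799.8895
P = 1799.8895 / 7.43
P = 242.24623149 kPa, rounded to 4 dp:

242.2462 kPa


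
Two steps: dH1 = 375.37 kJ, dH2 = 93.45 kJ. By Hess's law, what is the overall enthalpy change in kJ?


Hess's law: enthalpy is a state function, so add the step enthalpies.
dH_total = dH1 + dH2 = 375.37 + (93.45)
dH_total = 468.82 kJ:

468.82 kJ


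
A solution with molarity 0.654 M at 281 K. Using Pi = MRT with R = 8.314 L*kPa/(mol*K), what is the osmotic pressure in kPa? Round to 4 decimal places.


Osmotic pressure (van't Hoff): Pi = M*R*T.
RT = 8.314 * 281 = 2336.234
Pi = 0.654 * 2336.234
Pi = 1527.897036 kPa, rounded to 4 dp:

1527.8970 kPa


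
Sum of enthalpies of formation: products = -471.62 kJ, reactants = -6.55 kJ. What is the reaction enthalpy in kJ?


dH_rxn = sum(dH_f products) - sum(dH_f reactants)
dH_rxn = -471.62 - (-6.55)
dH_rxn = -465.07 kJ:

-465.07 kJ


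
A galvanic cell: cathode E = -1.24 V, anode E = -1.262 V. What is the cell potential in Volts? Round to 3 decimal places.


Standard cell potential: E_cell = E_cathode - E_anode.
E_cell = -1.24 - (-1.262)
E_cell = 0.022 V, rounded to 3 dp:

0.022 V


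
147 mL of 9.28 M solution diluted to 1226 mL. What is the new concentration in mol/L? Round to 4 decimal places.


Dilution: M1*V1 = M2*V2, solve for M2.
M2 = M1*V1 / V2
M2 = 9.28 * 147 / 1226
M2 = 1364.16 / 1226
M2 = 1.11269168 mol/L, rounded to 4 dp:

1.1127 mol/L


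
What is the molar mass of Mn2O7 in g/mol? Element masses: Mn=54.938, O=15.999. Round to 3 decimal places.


M = sum(count * atomic_mass) over atoms.
M = 2*54.938 + 7*15.999
M = 109.876 + 111.993
M = 221.869 g/mol, rounded to 3 dp:

221.869 g/mol


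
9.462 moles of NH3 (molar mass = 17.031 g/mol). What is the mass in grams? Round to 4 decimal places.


mass = n * M
mass = 9.462 * 17.031
mass = 161.147322 g, rounded to 4 dp:

161.1473 g


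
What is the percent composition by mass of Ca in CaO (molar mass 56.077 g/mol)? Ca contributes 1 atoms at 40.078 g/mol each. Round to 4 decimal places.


pct = 100 * (n_elem * M_elem) / M_total
mass_contribution = 1 * 40.078 = 40.078 g/mol
pct = 100 * 40.078 / 56.077
pct = 71.46958646 %, rounded to 4 dp:

71.4696 %


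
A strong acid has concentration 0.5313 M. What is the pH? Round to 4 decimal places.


A strong acid dissociates completely, so [H+] equals the given concentration.
pH = -log10([H+]) = -log10(0.5313)
pH = 0.27466018, rounded to 4 dp:

0.2747


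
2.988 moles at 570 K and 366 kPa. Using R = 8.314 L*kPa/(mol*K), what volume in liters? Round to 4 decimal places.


PV = nRT, solve for V = nRT / P.
nRT = 2.988 * 8.314 * 570 = 14160.0722
V = 14160.0722 / 366
V = 38.68872186 L, rounded to 4 dp:

38.6887 L


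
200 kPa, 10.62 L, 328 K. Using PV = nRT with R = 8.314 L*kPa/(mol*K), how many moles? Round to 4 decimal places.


PV = nRT, solve for n = PV / (RT).
PV = 200 * 10.62 = 2124.0
RT = 8.314 * 328 = 2726.992
n = 2124.0 / 2726.992
n = 0.77888017 mol, rounded to 4 dp:

0.7789 mol


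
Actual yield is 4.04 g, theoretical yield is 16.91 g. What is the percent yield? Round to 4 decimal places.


% yield = 100 * actual / theoretical
% yield = 100 * 4.04 / 16.91
% yield = 23.89118865 %, rounded to 4 dp:

23.8912 %


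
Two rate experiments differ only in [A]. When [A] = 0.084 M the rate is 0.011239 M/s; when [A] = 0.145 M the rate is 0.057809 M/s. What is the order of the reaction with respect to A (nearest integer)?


Rate is proportional to [A]^n, so rate2/rate1 = ([A]2/[A]1)^n. Take logs to solve for n.
rate2/rate1 = 0.057809 / 0.011239 = 5.1436
[A]2/[A]1 = 0.145 / 0.084 = 1.7262
n = ln(5.1436) / ln(1.7262) = 3.0
Nearest integer order:

3


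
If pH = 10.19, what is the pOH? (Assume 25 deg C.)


At 25 deg C, pH + pOH = 14.
pOH = 14 - pH = 14 - 10.19
pOH = 3.81:

3.81


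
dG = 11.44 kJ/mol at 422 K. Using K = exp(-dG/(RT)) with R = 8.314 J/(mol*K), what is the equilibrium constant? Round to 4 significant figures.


dG is in kJ/mol; multiply by 1000 to match R in J/(mol*K).
RT = 8.314 * 422 = 3508.508 J/mol
exponent = -dG*1000 / (RT) = -(11.44*1000) / 3508.508 = -3.26064527
K = exp(-3.26064527)
K = 0.038363635, rounded to 4 significant figures:

0.03836


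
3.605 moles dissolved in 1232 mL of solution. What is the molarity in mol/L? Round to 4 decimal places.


Convert volume to liters: V_L = V_mL / 1000.
V_L = 1232 / 1000 = 1.232 L
M = n / V_L = 3.605 / 1.232
M = 2.92613636 mol/L, rounded to 4 dp:

2.9261 mol/L


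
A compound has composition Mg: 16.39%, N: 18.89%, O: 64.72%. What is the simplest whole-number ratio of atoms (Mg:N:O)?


Assume 100 g of compound, divide each mass% by atomic mass to get moles, then normalize by the smallest to get a raw atom ratio.
Moles per 100 g: Mg: 16.39/24.305 = 0.6743, N: 18.89/14.007 = 1.3486, O: 64.72/15.999 = 4.0453
Raw ratio (divide by min = 0.6743): Mg: 1.0, N: 2.0, O: 5.999
Multiply by 1 to clear fractions: Mg: 1.0 ~= 1, N: 2.0 ~= 2, O: 5.999 ~= 6
Reduce by GCD to get the simplest whole-number ratio:

1:2:6


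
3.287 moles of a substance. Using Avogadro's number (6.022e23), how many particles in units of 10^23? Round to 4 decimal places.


N = n * NA, then divide by 1e23 for the requested units.
N / 1e23 = n * 6.022
N / 1e23 = 3.287 * 6.022
N / 1e23 = 19.794314, rounded to 4 dp:

19.7943


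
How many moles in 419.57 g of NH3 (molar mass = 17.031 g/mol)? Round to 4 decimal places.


n = mass / M
n = 419.57 / 17.031
n = 24.63566438 mol, rounded to 4 dp:

24.6357 mol


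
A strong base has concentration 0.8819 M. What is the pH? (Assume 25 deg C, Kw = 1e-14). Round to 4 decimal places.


A strong base dissociates completely, so [OH-] equals the given concentration.
pOH = -log10([OH-]) = -log10(0.8819) = 0.054581
pH = 14 - pOH = 14 - 0.054581
pH = 13.945419, rounded to 4 dp:

13.9454


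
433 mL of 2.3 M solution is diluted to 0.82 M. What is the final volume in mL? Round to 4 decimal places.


Dilution: M1*V1 = M2*V2, solve for V2.
V2 = M1*V1 / M2
V2 = 2.3 * 433 / 0.82
V2 = 995.9 / 0.82
V2 = 1214.51219512 mL, rounded to 4 dp:

1214.5122 mL


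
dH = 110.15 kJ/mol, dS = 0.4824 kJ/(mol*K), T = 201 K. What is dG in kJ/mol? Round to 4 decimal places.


Gibbs: dG = dH - T*dS (consistent units, dS already in kJ/(mol*K)).
T*dS = 201 * 0.4824 = 96.9624
dG = 110.15 - (96.9624)
dG = 13.1876 kJ/mol, rounded to 4 dp:

13.1876 kJ/mol


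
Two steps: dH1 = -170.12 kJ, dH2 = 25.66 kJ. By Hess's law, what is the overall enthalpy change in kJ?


Hess's law: enthalpy is a state function, so add the step enthalpies.
dH_total = dH1 + dH2 = -170.12 + (25.66)
dH_total = -144.46 kJ:

-144.46 kJ


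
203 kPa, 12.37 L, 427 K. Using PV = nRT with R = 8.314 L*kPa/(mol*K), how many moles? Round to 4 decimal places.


PV = nRT, solve for n = PV / (RT).
PV = 203 * 12.37 = 2511.11
RT = 8.314 * 427 = 3550.078
n = 2511.11 / 3550.078
n = 0.70733939 mol, rounded to 4 dp:

0.7073 mol


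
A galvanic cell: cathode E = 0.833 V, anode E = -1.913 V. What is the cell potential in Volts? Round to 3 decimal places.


Standard cell potential: E_cell = E_cathode - E_anode.
E_cell = 0.833 - (-1.913)
E_cell = 2.746 V, rounded to 3 dp:

2.746 V


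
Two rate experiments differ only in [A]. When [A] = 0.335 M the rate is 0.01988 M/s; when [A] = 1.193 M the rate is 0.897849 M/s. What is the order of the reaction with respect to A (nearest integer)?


Rate is proportional to [A]^n, so rate2/rate1 = ([A]2/[A]1)^n. Take logs to solve for n.
rate2/rate1 = 0.897849 / 0.01988 = 45.1634
[A]2/[A]1 = 1.193 / 0.335 = 3.5612
n = ln(45.1634) / ln(3.5612) = 3.0
Nearest integer order:

3


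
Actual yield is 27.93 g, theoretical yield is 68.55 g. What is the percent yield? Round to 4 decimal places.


% yield = 100 * actual / theoretical
% yield = 100 * 27.93 / 68.55
% yield = 40.74398249 %, rounded to 4 dp:

40.7440 %


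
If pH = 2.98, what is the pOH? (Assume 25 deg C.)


At 25 deg C, pH + pOH = 14.
pOH = 14 - pH = 14 - 2.98
pOH = 11.02:

11.02


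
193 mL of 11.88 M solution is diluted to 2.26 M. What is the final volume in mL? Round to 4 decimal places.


Dilution: M1*V1 = M2*V2, solve for V2.
V2 = M1*V1 / M2
V2 = 11.88 * 193 / 2.26
V2 = 2292.84 / 2.26
V2 = 1014.53097345 mL, rounded to 4 dp:

1014.5310 mL


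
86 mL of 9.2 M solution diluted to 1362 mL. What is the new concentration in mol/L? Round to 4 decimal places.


Dilution: M1*V1 = M2*V2, solve for M2.
M2 = M1*V1 / V2
M2 = 9.2 * 86 / 1362
M2 = 791.2 / 1362
M2 = 0.58091043 mol/L, rounded to 4 dp:

0.5809 mol/L


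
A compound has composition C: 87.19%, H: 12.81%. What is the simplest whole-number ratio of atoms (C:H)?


Assume 100 g of compound, divide each mass% by atomic mass to get moles, then normalize by the smallest to get a raw atom ratio.
Moles per 100 g: C: 87.19/12.011 = 7.2592, H: 12.81/1.008 = 12.7083
Raw ratio (divide by min = 7.2592): C: 1.0, H: 1.751
Multiply by 4 to clear fractions: C: 4.0 ~= 4, H: 7.003 ~= 7
Reduce by GCD to get the simplest whole-number ratio:

4:7


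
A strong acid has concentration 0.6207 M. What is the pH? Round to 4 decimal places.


A strong acid dissociates completely, so [H+] equals the given concentration.
pH = -log10([H+]) = -log10(0.6207)
pH = 0.20711825, rounded to 4 dp:

0.2071


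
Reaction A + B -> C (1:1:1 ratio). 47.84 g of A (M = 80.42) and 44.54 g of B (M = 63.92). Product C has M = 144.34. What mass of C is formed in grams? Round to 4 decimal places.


Find moles of each reactant; the smaller value is the limiting reagent in a 1:1:1 reaction, so moles_C equals moles of the limiter.
n_A = mass_A / M_A = 47.84 / 80.42 = 0.594877 mol
n_B = mass_B / M_B = 44.54 / 63.92 = 0.696809 mol
Limiting reagent: A (smaller), n_limiting = 0.594877 mol
mass_C = n_limiting * M_C = 0.594877 * 144.34
mass_C = 85.86454618 g, rounded to 4 dp:

85.8645 g


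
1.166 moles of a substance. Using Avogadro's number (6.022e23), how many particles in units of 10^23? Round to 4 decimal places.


N = n * NA, then divide by 1e23 for the requested units.
N / 1e23 = n * 6.022
N / 1e23 = 1.166 * 6.022
N / 1e23 = 7.021652, rounded to 4 dp:

7.0217


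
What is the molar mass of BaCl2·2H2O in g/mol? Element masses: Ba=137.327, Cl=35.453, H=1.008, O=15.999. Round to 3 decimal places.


M = sum(count * atomic_mass) over atoms.
M = 1*137.327 + 2*35.453 + 4*1.008 + 2*15.999
M = 137.327 + 70.906 + 4.032 + 31.998
M = 244.263 g/mol, rounded to 3 dp:

244.263 g/mol


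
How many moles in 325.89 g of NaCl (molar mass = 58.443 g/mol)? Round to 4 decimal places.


n = mass / M
n = 325.89 / 58.443
n = 5.57620245 mol, rounded to 4 dp:

5.5762 mol


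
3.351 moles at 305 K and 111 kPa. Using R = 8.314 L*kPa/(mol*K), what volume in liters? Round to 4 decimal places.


PV = nRT, solve for V = nRT / P.
nRT = 3.351 * 8.314 * 305 = 8497.3653
V = 8497.3653 / 111
V = 76.55284054 L, rounded to 4 dp:

76.5528 L


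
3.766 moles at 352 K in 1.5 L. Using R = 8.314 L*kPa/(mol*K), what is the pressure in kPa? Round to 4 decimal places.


PV = nRT, solve for P = nRT / V.
nRT = 3.766 * 8.314 * 352 = 11021.3044
P = 11021.3044 / 1.5
P = 7347.53626667 kPa, rounded to 4 dp:

7347.5363 kPa


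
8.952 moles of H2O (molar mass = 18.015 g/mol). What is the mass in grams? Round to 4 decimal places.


mass = n * M
mass = 8.952 * 18.015
mass = 161.27028 g, rounded to 4 dp:

161.2703 g


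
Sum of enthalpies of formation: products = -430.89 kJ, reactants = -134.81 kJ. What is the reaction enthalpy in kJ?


dH_rxn = sum(dH_f products) - sum(dH_f reactants)
dH_rxn = -430.89 - (-134.81)
dH_rxn = -296.08 kJ:

-296.08 kJ


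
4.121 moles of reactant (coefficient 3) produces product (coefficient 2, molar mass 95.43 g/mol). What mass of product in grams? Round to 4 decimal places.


Use the coefficient ratio to convert reactant moles to product moles, then multiply by the product's molar mass.
moles_P = moles_R * (coeff_P / coeff_R) = 4.121 * (2/3) = 2.747333
mass_P = moles_P * M_P = 2.747333 * 95.43
mass_P = 262.17798819 g, rounded to 4 dp:

262.1780 g


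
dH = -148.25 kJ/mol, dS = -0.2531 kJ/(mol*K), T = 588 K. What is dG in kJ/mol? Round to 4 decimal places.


Gibbs: dG = dH - T*dS (consistent units, dS already in kJ/(mol*K)).
T*dS = 588 * -0.2531 = -148.8228
dG = -148.25 - (-148.8228)
dG = 0.5728 kJ/mol, rounded to 4 dp:

0.5728 kJ/mol


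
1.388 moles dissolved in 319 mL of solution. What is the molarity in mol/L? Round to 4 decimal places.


Convert volume to liters: V_L = V_mL / 1000.
V_L = 319 / 1000 = 0.319 L
M = n / V_L = 1.388 / 0.319
M = 4.35109718 mol/L, rounded to 4 dp:

4.3511 mol/L


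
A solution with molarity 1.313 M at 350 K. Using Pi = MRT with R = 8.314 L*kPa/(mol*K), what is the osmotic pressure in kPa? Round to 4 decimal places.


Osmotic pressure (van't Hoff): Pi = M*R*T.
RT = 8.314 * 350 = 2909.9
Pi = 1.313 * 2909.9
Pi = 3820.6987 kPa, rounded to 4 dp:

3820.6987 kPa


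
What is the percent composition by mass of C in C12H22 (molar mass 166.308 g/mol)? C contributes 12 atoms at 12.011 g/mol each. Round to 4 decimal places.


pct = 100 * (n_elem * M_elem) / M_total
mass_contribution = 12 * 12.011 = 144.132 g/mol
pct = 100 * 144.132 / 166.308
pct = 86.6657046 %, rounded to 4 dp:

86.6657 %


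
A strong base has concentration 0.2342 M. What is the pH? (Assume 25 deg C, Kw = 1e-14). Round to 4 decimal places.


A strong base dissociates completely, so [OH-] equals the given concentration.
pOH = -log10([OH-]) = -log10(0.2342) = 0.630413
pH = 14 - pOH = 14 - 0.630413
pH = 13.369587, rounded to 4 dp:

13.3696


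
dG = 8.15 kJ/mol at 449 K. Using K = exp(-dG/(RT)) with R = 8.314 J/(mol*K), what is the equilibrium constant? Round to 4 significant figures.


dG is in kJ/mol; multiply by 1000 to match R in J/(mol*K).
RT = 8.314 * 449 = 3732.986 J/mol
exponent = -dG*1000 / (RT) = -(8.15*1000) / 3732.986 = -2.18323883
K = exp(-2.18323883)
K = 0.112676, rounded to 4 significant figures:

0.1127


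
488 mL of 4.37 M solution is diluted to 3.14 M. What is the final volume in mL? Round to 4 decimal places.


Dilution: M1*V1 = M2*V2, solve for V2.
V2 = M1*V1 / M2
V2 = 4.37 * 488 / 3.14
V2 = 2132.56 / 3.14
V2 = 679.15923567 mL, rounded to 4 dp:

679.1592 mL


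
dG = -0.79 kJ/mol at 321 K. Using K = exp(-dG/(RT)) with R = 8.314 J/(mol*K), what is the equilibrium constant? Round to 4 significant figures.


dG is in kJ/mol; multiply by 1000 to match R in J/(mol*K).
RT = 8.314 * 321 = 2668.794 J/mol
exponent = -dG*1000 / (RT) = -(-0.79*1000) / 2668.794 = 0.29601385
K = exp(0.29601385)
K = 1.3444888, rounded to 4 significant figures:

1.344


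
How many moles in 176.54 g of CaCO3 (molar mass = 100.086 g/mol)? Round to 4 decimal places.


n = mass / M
n = 176.54 / 100.086
n = 1.76388306 mol, rounded to 4 dp:

1.7639 mol


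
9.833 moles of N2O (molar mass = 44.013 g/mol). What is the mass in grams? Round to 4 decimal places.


mass = n * M
mass = 9.833 * 44.013
mass = 432.779829 g, rounded to 4 dp:

432.7798 g


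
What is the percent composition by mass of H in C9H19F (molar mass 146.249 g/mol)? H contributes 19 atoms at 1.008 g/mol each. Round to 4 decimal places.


pct = 100 * (n_elem * M_elem) / M_total
mass_contribution = 19 * 1.008 = 19.152 g/mol
pct = 100 * 19.152 / 146.249
pct = 13.09547416 %, rounded to 4 dp:

13.0955 %


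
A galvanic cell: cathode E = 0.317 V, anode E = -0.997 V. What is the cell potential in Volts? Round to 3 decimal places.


Standard cell potential: E_cell = E_cathode - E_anode.
E_cell = 0.317 - (-0.997)
E_cell = 1.314 V, rounded to 3 dp:

1.314 V


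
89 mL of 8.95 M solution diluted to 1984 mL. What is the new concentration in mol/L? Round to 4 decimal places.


Dilution: M1*V1 = M2*V2, solve for M2.
M2 = M1*V1 / V2
M2 = 8.95 * 89 / 1984
M2 = 796.55 / 1984
M2 = 0.4014869 mol/L, rounded to 4 dp:

0.4015 mol/L


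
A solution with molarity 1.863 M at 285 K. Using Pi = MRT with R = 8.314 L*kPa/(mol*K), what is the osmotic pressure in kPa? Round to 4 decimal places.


Osmotic pressure (van't Hoff): Pi = M*R*T.
RT = 8.314 * 285 = 2369.49
Pi = 1.863 * 2369.49
Pi = 4414.35987 kPa, rounded to 4 dp:

4414.3599 kPa


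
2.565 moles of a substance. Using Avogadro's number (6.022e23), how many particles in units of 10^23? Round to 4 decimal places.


N = n * NA, then divide by 1e23 for the requested units.
N / 1e23 = n * 6.022
N / 1e23 = 2.565 * 6.022
N / 1e23 = 15.44643, rounded to 4 dp:

15.4464


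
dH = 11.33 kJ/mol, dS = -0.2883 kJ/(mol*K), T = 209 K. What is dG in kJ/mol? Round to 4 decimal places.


Gibbs: dG = dH - T*dS (consistent units, dS already in kJ/(mol*K)).
T*dS = 209 * -0.2883 = -60.2547
dG = 11.33 - (-60.2547)
dG = 71.5847 kJ/mol, rounded to 4 dp:

71.5847 kJ/mol
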